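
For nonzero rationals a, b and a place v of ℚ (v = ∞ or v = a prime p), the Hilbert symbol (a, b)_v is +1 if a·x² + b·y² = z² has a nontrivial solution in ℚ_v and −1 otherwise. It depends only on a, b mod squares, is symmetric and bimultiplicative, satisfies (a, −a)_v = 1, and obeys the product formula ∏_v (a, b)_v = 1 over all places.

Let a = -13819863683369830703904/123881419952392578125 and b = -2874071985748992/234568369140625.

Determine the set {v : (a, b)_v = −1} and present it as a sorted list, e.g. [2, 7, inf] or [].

Mod squares: a ≡ -570, b ≡ -7. Check v ∈ {∞, 2, 3, 5, 7, 13, 19, 23, 29}.
v=3: a=3^11·(≡2), b=3^4·(≡2) mod 3; (2|3)=-1, (2|3)=-1; (−1)^{11·4·1}·(-1)^4·(-1)^11 = -1.
v=7: a=7^4·(≡1), b=7^3·(≡3) mod 7; (1|7)=+1, (3|7)=-1; (−1)^{4·3·3}·(+1)^3·(-1)^4 = +1.
v=29: a=29^-2·(≡15), b=29^-2·(≡22) mod 29; (15|29)=-1, (22|29)=+1; (−1)^{-2·-2·14}·(-1)^-2·(+1)^-2 = +1.
v=23: a=23^6·(≡17), b=23^4·(≡13) mod 23; (17|23)=-1, (13|23)=+1; (−1)^{6·4·11}·(-1)^4·(+1)^6 = +1.
v=13: a=13^-6·(≡11), b=13^-4·(≡6) mod 13; (11|13)=-1, (6|13)=-1; (−1)^{-6·-4·6}·(-1)^-4·(-1)^-6 = +1.
v=19: a=19^3·(≡12), b=19^2·(≡18) mod 19; (12|19)=-1, (18|19)=-1; (−1)^{3·2·9}·(-1)^2·(-1)^3 = -1.
v=∞: -570 < 0 and -7 < 0  ⇒  (a,b)_∞ = -1.
v=2: v_2(a)=5, v_2(b)=10; units ≡ 3, 1 (mod 8); ε·ε+αω+βω = 1·0+5·0+10·1 ≡ 0  ⇒  (a,b)_2 = +1.
v=5: a=5^-15·(≡4), b=5^-10·(≡3) mod 5; (4|5)=+1, (3|5)=-1; (−1)^{-15·-10·2}·(+1)^-10·(-1)^-15 = -1.
(-570, -7 / ℚ) ramifies at {3, 5, 19, ∞}: a division algebra.

[3, 5, 19, inf]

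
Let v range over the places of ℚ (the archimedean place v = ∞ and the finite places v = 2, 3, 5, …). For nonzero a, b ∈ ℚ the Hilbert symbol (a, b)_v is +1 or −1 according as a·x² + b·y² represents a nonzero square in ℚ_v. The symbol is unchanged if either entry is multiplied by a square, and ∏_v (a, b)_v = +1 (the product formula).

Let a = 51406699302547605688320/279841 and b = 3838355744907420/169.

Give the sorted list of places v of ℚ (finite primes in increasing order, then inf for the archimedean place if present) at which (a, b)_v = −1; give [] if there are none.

[11, 19, 29, 41]

(a, b) ≡ (1242505, 95) mod (ℚ^×)²; places V = {2, 3, 5, 11, 13, 19, 23, 29, 41, ∞}.
(a,b)_13: α=0, u≡4; β=-2, v≡9 (mod 13); (4|13)=+1, (9|13)=+1; sign (−1)^0·+1^-2·+1^0 = +1.
(a,b)_5: α=1, u≡4; β=1, v≡1 (mod 5); (4|5)=+1, (1|5)=+1; sign (−1)^0·+1^1·+1^1 = +1.
(a,b)_3: α=10, u≡1; β=10, v≡2 (mod 3); (1|3)=+1, (2|3)=-1; sign (−1)^0·+1^10·-1^10 = +1.
(a,b)_11: α=3, u≡6; β=2, v≡7 (mod 11); (6|11)=-1, (7|11)=-1; sign (−1)^0·-1^2·-1^3 = -1.
(a,b)_41: α=3, u≡34; β=2, v≡13 (mod 41); (34|41)=-1, (13|41)=-1; sign (−1)^0·-1^2·-1^3 = -1.
(a,b)_23: α=-4, u≡11; β=0, v≡9 (mod 23); (11|23)=-1, (9|23)=+1; sign (−1)^0·-1^0·+1^-4 = +1.
(a,b)_∞: sgn(1242505)=+, sgn(95)=+, so +1.
(a,b)_19: α=1, u≡7; β=1, v≡7 (mod 19); (7|19)=+1, (7|19)=+1; sign (−1)^1·+1^1·+1^1 = -1.
(a,b)_2: α=12, β=2; u≡1, v≡7 (mod 8); ε(u)ε(v)=0·1, αω(v)=12·0, βω(u)=2·0; sum ≡ 0  ⇒  +1.
(a,b)_29: α=3, u≡11; β=2, v≡15 (mod 29); (11|29)=-1, (15|29)=-1; sign (−1)^0·-1^2·-1^3 = -1.
Ram(1242505, 95) = {11, 19, 29, 41}; no ℚ_11-point on the conic.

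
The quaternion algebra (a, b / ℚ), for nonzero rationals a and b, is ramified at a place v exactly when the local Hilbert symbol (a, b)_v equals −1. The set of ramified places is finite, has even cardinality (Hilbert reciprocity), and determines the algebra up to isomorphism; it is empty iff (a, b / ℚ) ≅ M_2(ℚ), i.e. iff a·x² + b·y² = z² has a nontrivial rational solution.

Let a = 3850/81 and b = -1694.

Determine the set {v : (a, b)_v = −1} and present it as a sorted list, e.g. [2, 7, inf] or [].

[2, 11]

Mod squares: a ≡ 154, b ≡ -14. Check v ∈ {∞, 2, 3, 5, 7, 11}.
v=11: a=11^1·(≡5), b=11^2·(≡8) mod 11; (5|11)=+1, (8|11)=-1; (−1)^{1·2·5}·(+1)^2·(-1)^1 = -1.
v=2: v_2(a)=1, v_2(b)=1; units ≡ 5, 1 (mod 8); ε·ε+αω+βω = 0·0+1·0+1·1 ≡ 1  ⇒  (a,b)_2 = -1.
v=7: a=7^1·(≡1), b=7^1·(≡3) mod 7; (1|7)=+1, (3|7)=-1; (−1)^{1·1·3}·(+1)^1·(-1)^1 = +1.
v=5: a=5^2·(≡4), b=5^0·(≡1) mod 5; (4|5)=+1, (1|5)=+1; (−1)^{2·0·2}·(+1)^0·(+1)^2 = +1.
v=3: a=3^-4·(≡1), b=3^0·(≡1) mod 3; (1|3)=+1, (1|3)=+1; (−1)^{-4·0·1}·(+1)^0·(+1)^-4 = +1.
v=∞: 154 > 0 and -14 < 0  ⇒  (a,b)_∞ = +1.
|Ram(154, -14)| = 2, even; anisotropic at {2, 11}.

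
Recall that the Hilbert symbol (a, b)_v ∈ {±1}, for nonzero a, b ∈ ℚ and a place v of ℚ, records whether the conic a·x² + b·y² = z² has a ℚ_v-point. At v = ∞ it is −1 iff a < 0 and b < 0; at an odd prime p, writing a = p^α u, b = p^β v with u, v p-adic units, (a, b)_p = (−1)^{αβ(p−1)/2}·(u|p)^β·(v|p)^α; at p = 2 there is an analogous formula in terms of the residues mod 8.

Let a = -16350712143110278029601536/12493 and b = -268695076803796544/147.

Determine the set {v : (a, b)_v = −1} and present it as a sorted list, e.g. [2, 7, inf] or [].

[13, 23, 41, inf]

(a, b) ≡ (-1854700887, -123) mod (ℚ^×)²; places V = {2, 3, 7, 11, 13, 23, 29, 31, 37, 41, 47, ∞}.
(a,b)_7: α=0, u≡5; β=-2, v≡5 (mod 7); (5|7)=-1, (5|7)=-1; sign (−1)^0·-1^-2·-1^0 = +1.
(a,b)_13: α=-1, u≡5; β=0, v≡2 (mod 13); (5|13)=-1, (2|13)=-1; sign (−1)^0·-1^0·-1^-1 = -1.
(a,b)_37: α=3, u≡17; β=2, v≡7 (mod 37); (17|37)=-1, (7|37)=+1; sign (−1)^0·-1^2·+1^3 = +1.
(a,b)_3: α=1, u≡2; β=-1, v≡1 (mod 3); (2|3)=-1, (1|3)=+1; sign (−1)^1·-1^-1·+1^1 = +1.
(a,b)_2: α=8, β=6; u≡1, v≡5 (mod 8); ε(u)ε(v)=0·0, αω(v)=8·1, βω(u)=6·0; sum ≡ 0  ⇒  +1.
(a,b)_31: α=-2, u≡14; β=0, v≡9 (mod 31); (14|31)=+1, (9|31)=+1; sign (−1)^0·+1^0·+1^-2 = +1.
(a,b)_29: α=1, u≡1; β=0, v≡25 (mod 29); (1|29)=+1, (25|29)=+1; sign (−1)^0·+1^0·+1^1 = +1.
(a,b)_47: α=3, u≡43; β=2, v≡37 (mod 47); (43|47)=-1, (37|47)=+1; sign (−1)^0·-1^2·+1^3 = +1.
(a,b)_∞: sgn(-1854700887)=−, sgn(-123)=−, so -1.
(a,b)_23: α=7, u≡1; β=4, v≡7 (mod 23); (1|23)=+1, (7|23)=-1; sign (−1)^0·+1^4·-1^7 = -1.
(a,b)_41: α=1, u≡20; β=1, v≡34 (mod 41); (20|41)=+1, (34|41)=-1; sign (−1)^0·+1^1·-1^1 = -1.
(a,b)_11: α=0, u≡3; β=2, v≡4 (mod 11); (3|11)=+1, (4|11)=+1; sign (−1)^0·+1^2·+1^0 = +1.
|Ram(-1854700887, -123)| = 4, even; anisotropic at {13, 23, 41, ∞}.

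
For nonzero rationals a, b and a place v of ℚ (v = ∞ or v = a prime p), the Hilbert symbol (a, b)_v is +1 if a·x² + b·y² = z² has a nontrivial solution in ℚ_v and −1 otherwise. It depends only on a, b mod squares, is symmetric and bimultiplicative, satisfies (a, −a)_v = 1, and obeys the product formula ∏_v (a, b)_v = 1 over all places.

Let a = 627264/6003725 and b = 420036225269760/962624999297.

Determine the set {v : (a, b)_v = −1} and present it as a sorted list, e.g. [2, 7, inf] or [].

[2, 19]

Mod squares: a ≡ 29, b ≡ 71630. Check v ∈ {∞, 2, 3, 5, 7, 11, 13, 19, 23, 29}.
v=2: v_2(a)=6, v_2(b)=25; units ≡ 5, 7 (mod 8); ε·ε+αω+βω = 0·1+6·0+25·1 ≡ 1  ⇒  (a,b)_2 = -1.
v=19: a=19^0·(≡15), b=19^1·(≡13) mod 19; (15|19)=-1, (13|19)=-1; (−1)^{0·1·9}·(-1)^1·(-1)^0 = -1.
v=7: a=7^-2·(≡2), b=7^0·(≡5) mod 7; (2|7)=+1, (5|7)=-1; (−1)^{-2·0·3}·(+1)^0·(-1)^-2 = +1.
v=13: a=13^-2·(≡3), b=13^-7·(≡8) mod 13; (3|13)=+1, (8|13)=-1; (−1)^{-2·-7·6}·(+1)^-7·(-1)^-2 = +1.
v=∞: 29 > 0 and 71630 > 0  ⇒  (a,b)_∞ = +1.
v=3: a=3^4·(≡2), b=3^2·(≡2) mod 3; (2|3)=-1, (2|3)=-1; (−1)^{4·2·1}·(-1)^2·(-1)^4 = +1.
v=23: a=23^0·(≡16), b=23^-2·(≡6) mod 23; (16|23)=+1, (6|23)=+1; (−1)^{0·-2·11}·(+1)^-2·(+1)^0 = +1.
v=29: a=29^-1·(≡1), b=29^-1·(≡1) mod 29; (1|29)=+1, (1|29)=+1; (−1)^{-1·-1·14}·(+1)^-1·(+1)^-1 = +1.
v=11: a=11^2·(≡7), b=11^4·(≡5) mod 11; (7|11)=-1, (5|11)=+1; (−1)^{2·4·5}·(-1)^4·(+1)^2 = +1.
v=5: a=5^-2·(≡1), b=5^1·(≡1) mod 5; (1|5)=+1, (1|5)=+1; (−1)^{-2·1·2}·(+1)^1·(+1)^-2 = +1.
|Ram(29, 71630)| = 2, even; anisotropic at {2, 19}.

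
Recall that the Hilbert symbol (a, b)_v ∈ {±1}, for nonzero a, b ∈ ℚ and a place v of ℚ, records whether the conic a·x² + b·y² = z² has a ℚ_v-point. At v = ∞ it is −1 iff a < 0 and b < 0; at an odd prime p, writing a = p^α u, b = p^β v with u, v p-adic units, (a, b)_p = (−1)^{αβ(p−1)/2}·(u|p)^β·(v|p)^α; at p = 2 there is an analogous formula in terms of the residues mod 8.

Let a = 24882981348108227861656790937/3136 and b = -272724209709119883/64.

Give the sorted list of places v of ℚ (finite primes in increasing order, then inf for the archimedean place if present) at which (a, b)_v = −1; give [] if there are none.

[13, 17, 29, 41]

(a, b) ≡ (6892633, -403) mod (ℚ^×)²; places V = {2, 3, 7, 11, 13, 17, 29, 31, 41, ∞}.
(a,b)_41: α=5, u≡34; β=2, v≡28 (mod 41); (34|41)=-1, (28|41)=-1; sign (−1)^0·-1^2·-1^5 = -1.
(a,b)_31: α=1, u≡6; β=1, v≡10 (mod 31); (6|31)=-1, (10|31)=+1; sign (−1)^1·-1^1·+1^1 = +1.
(a,b)_17: α=3, u≡4; β=2, v≡7 (mod 17); (4|17)=+1, (7|17)=-1; sign (−1)^0·+1^2·-1^3 = -1.
(a,b)_2: α=-6, β=-6; u≡1, v≡5 (mod 8); ε(u)ε(v)=0·0, αω(v)=-6·1, βω(u)=-6·0; sum ≡ 0  ⇒  +1.
(a,b)_13: α=6, u≡5; β=3, v≡6 (mod 13); (5|13)=-1, (6|13)=-1; sign (−1)^0·-1^3·-1^6 = -1.
(a,b)_3: α=2, u≡1; β=4, v≡2 (mod 3); (1|3)=+1, (2|3)=-1; sign (−1)^0·+1^4·-1^2 = +1.
(a,b)_11: α=3, u≡2; β=2, v≡3 (mod 11); (2|11)=-1, (3|11)=+1; sign (−1)^0·-1^2·+1^3 = +1.
(a,b)_∞: sgn(6892633)=+, sgn(-403)=−, so +1.
(a,b)_7: α=-2, u≡6; β=0, v≡6 (mod 7); (6|7)=-1, (6|7)=-1; sign (−1)^0·-1^0·-1^-2 = +1.
(a,b)_29: α=3, u≡9; β=2, v≡17 (mod 29); (9|29)=+1, (17|29)=-1; sign (−1)^0·+1^2·-1^3 = -1.
(6892633, -403 / ℚ) ramifies at {13, 17, 29, 41}: a division algebra.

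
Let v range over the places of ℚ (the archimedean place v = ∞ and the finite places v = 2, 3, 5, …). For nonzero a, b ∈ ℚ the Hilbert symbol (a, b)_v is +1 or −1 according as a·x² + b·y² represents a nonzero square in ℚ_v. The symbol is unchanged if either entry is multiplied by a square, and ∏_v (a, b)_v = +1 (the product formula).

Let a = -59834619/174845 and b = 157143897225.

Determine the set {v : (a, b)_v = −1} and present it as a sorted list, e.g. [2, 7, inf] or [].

(a, b) ≡ (-21855, 329) mod (ℚ^×)²; places V = {2, 3, 5, 7, 11, 13, 17, 31, 47, ∞}.
(a,b)_7: α=0, u≡5; β=1, v≡5 (mod 7); (5|7)=-1, (5|7)=-1; sign (−1)^0·-1^1·-1^0 = -1.
(a,b)_31: α=1, u≡7; β=2, v≡7 (mod 31); (7|31)=+1, (7|31)=+1; sign (−1)^0·+1^2·+1^1 = +1.
(a,b)_11: α=-2, u≡6; β=0, v≡7 (mod 11); (6|11)=-1, (7|11)=-1; sign (−1)^0·-1^0·-1^-2 = +1.
(a,b)_17: α=-2, u≡6; β=0, v≡5 (mod 17); (6|17)=-1, (5|17)=-1; sign (−1)^0·-1^0·-1^-2 = +1.
(a,b)_47: α=1, u≡40; β=3, v≡34 (mod 47); (40|47)=-1, (34|47)=+1; sign (−1)^1·-1^3·+1^1 = +1.
(a,b)_2: α=0, β=0; u≡1, v≡1 (mod 8); ε(u)ε(v)=0·0, αω(v)=0·0, βω(u)=0·0; sum ≡ 0  ⇒  +1.
(a,b)_3: α=5, u≡2; β=2, v≡2 (mod 3); (2|3)=-1, (2|3)=-1; sign (−1)^0·-1^2·-1^5 = -1.
(a,b)_5: α=-1, u≡4; β=2, v≡4 (mod 5); (4|5)=+1, (4|5)=+1; sign (−1)^0·+1^2·+1^-1 = +1.
(a,b)_∞: sgn(-21855)=−, sgn(329)=+, so +1.
(a,b)_13: α=2, u≡7; β=0, v≡3 (mod 13); (7|13)=-1, (3|13)=+1; sign (−1)^0·-1^0·+1^2 = +1.
|Ram(-21855, 329)| = 2, even; anisotropic at {3, 7}.

[3, 7]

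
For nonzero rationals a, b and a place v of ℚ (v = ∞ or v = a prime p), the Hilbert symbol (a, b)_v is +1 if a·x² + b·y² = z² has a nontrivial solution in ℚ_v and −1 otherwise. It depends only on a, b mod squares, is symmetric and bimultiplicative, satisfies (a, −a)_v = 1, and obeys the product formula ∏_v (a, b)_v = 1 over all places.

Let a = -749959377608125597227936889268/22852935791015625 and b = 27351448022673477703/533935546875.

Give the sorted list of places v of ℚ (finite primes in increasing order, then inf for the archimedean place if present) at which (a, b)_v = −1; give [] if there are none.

Mod squares: a ≡ -7733, b ≡ 21. Check v ∈ {∞, 2, 3, 5, 7, 11, 13, 19, 37, 43, 47, 53}.
v=7: a=7^2·(≡2), b=7^3·(≡3) mod 7; (2|7)=+1, (3|7)=-1; (−1)^{2·3·3}·(+1)^3·(-1)^2 = +1.
v=43: a=43^-2·(≡22), b=43^0·(≡36) mod 43; (22|43)=-1, (36|43)=+1; (−1)^{-2·0·21}·(-1)^0·(+1)^-2 = +1.
v=47: a=47^2·(≡33), b=47^0·(≡36) mod 47; (33|47)=-1, (36|47)=+1; (−1)^{2·0·23}·(-1)^0·(+1)^2 = +1.
v=19: a=19^3·(≡1), b=19^2·(≡15) mod 19; (1|19)=+1, (15|19)=-1; (−1)^{3·2·9}·(+1)^2·(-1)^3 = -1.
v=53: a=53^6·(≡14), b=53^4·(≡48) mod 53; (14|53)=-1, (48|53)=-1; (−1)^{6·4·26}·(-1)^4·(-1)^6 = +1.
v=13: a=13^2·(≡2), b=13^2·(≡11) mod 13; (2|13)=-1, (11|13)=-1; (−1)^{2·2·6}·(-1)^2·(-1)^2 = +1.
v=11: a=11^3·(≡5), b=11^2·(≡8) mod 11; (5|11)=+1, (8|11)=-1; (−1)^{3·2·5}·(+1)^2·(-1)^3 = -1.
v=37: a=37^3·(≡6), b=37^2·(≡21) mod 37; (6|37)=-1, (21|37)=+1; (−1)^{3·2·18}·(-1)^2·(+1)^3 = +1.
v=5: a=5^-16·(≡3), b=5^-12·(≡4) mod 5; (3|5)=-1, (4|5)=+1; (−1)^{-16·-12·2}·(-1)^-12·(+1)^-16 = +1.
v=3: a=3^-4·(≡1), b=3^-7·(≡1) mod 3; (1|3)=+1, (1|3)=+1; (−1)^{-4·-7·1}·(+1)^-7·(+1)^-4 = +1.
v=2: v_2(a)=2, v_2(b)=0; units ≡ 3, 5 (mod 8); ε·ε+αω+βω = 1·0+2·1+0·1 ≡ 0  ⇒  (a,b)_2 = +1.
v=∞: -7733 < 0 and 21 > 0  ⇒  (a,b)_∞ = +1.
(-7733, 21 / ℚ) ramifies at {11, 19}: a division algebra.

[11, 19]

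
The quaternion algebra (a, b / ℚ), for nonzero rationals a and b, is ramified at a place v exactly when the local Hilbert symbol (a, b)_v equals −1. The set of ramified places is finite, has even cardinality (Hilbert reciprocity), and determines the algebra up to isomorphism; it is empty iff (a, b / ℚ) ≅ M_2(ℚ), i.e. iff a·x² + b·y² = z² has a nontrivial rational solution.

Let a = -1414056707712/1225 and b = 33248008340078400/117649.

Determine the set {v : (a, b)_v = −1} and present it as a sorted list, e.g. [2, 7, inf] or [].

Mod squares: a ≡ -56202, b ≡ 16269. Check v ∈ {∞, 2, 3, 5, 7, 11, 17, 19, 29}.
v=29: a=29^1·(≡9), b=29^1·(≡10) mod 29; (9|29)=+1, (10|29)=-1; (−1)^{1·1·14}·(+1)^1·(-1)^1 = -1.
v=7: a=7^-2·(≡4), b=7^-6·(≡1) mod 7; (4|7)=+1, (1|7)=+1; (−1)^{-2·-6·3}·(+1)^-6·(+1)^-2 = +1.
v=2: v_2(a)=7, v_2(b)=6; units ≡ 3, 5 (mod 8); ε·ε+αω+βω = 1·0+7·1+6·1 ≡ 1  ⇒  (a,b)_2 = -1.
v=3: a=3^3·(≡1), b=3^5·(≡2) mod 3; (1|3)=+1, (2|3)=-1; (−1)^{3·5·1}·(+1)^5·(-1)^3 = +1.
v=17: a=17^1·(≡9), b=17^1·(≡7) mod 17; (9|17)=+1, (7|17)=-1; (−1)^{1·1·8}·(+1)^1·(-1)^1 = -1.
v=∞: -56202 < 0 and 16269 > 0  ⇒  (a,b)_∞ = +1.
v=19: a=19^3·(≡9), b=19^4·(≡16) mod 19; (9|19)=+1, (16|19)=+1; (−1)^{3·4·9}·(+1)^4·(+1)^3 = +1.
v=11: a=11^2·(≡6), b=11^3·(≡1) mod 11; (6|11)=-1, (1|11)=+1; (−1)^{2·3·5}·(-1)^3·(+1)^2 = -1.
v=5: a=5^-2·(≡2), b=5^2·(≡4) mod 5; (2|5)=-1, (4|5)=+1; (−1)^{-2·2·2}·(-1)^2·(+1)^-2 = +1.
(-56202, 16269 / ℚ) ramifies at {2, 11, 17, 29}: a division algebra.

[2, 11, 17, 29]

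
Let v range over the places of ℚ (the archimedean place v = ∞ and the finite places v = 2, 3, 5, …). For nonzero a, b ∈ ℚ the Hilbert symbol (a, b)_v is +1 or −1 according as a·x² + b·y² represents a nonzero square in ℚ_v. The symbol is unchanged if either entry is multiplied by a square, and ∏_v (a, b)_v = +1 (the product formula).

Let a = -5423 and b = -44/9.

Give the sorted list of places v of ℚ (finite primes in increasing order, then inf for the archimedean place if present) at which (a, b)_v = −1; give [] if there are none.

(a, b) ≡ (-5423, -11) mod (ℚ^×)²; places V = {2, 3, 11, 17, 29, ∞}.
(a,b)_3: α=0, u≡1; β=-2, v≡1 (mod 3); (1|3)=+1, (1|3)=+1; sign (−1)^0·+1^-2·+1^0 = +1.
(a,b)_29: α=1, u≡16; β=0, v≡8 (mod 29); (16|29)=+1, (8|29)=-1; sign (−1)^0·+1^0·-1^1 = -1.
(a,b)_∞: sgn(-5423)=−, sgn(-11)=−, so -1.
(a,b)_17: α=1, u≡4; β=0, v≡14 (mod 17); (4|17)=+1, (14|17)=-1; sign (−1)^0·+1^0·-1^1 = -1.
(a,b)_11: α=1, u≡2; β=1, v≡2 (mod 11); (2|11)=-1, (2|11)=-1; sign (−1)^1·-1^1·-1^1 = -1.
(a,b)_2: α=0, β=2; u≡1, v≡5 (mod 8); ε(u)ε(v)=0·0, αω(v)=0·1, βω(u)=2·0; sum ≡ 0  ⇒  +1.
(-5423, -11 / ℚ) ramifies at {11, 17, 29, ∞}: a division algebra.

[11, 17, 29, inf]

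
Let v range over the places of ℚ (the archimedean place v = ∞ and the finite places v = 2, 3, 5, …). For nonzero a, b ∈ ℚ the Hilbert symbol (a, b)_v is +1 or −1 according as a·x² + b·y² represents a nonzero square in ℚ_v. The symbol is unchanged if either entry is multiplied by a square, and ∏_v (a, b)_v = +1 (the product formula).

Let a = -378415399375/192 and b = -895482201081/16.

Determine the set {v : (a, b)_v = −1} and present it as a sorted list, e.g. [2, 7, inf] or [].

Mod squares: a ≡ -63597, b ≡ -129. Check v ∈ {∞, 2, 3, 5, 13, 17, 29, 43}.
v=43: a=43^1·(≡8), b=43^1·(≡13) mod 43; (8|43)=-1, (13|43)=+1; (−1)^{1·1·21}·(-1)^1·(+1)^1 = +1.
v=13: a=13^4·(≡3), b=13^4·(≡9) mod 13; (3|13)=+1, (9|13)=+1; (−1)^{4·4·6}·(+1)^4·(+1)^4 = +1.
v=17: a=17^1·(≡15), b=17^2·(≡12) mod 17; (15|17)=+1, (12|17)=-1; (−1)^{1·2·8}·(+1)^2·(-1)^1 = -1.
v=3: a=3^-1·(≡2), b=3^1·(≡2) mod 3; (2|3)=-1, (2|3)=-1; (−1)^{-1·1·1}·(-1)^1·(-1)^-1 = -1.
v=5: a=5^4·(≡3), b=5^0·(≡4) mod 5; (3|5)=-1, (4|5)=+1; (−1)^{4·0·2}·(-1)^0·(+1)^4 = +1.
v=2: v_2(a)=-6, v_2(b)=-4; units ≡ 3, 7 (mod 8); ε·ε+αω+βω = 1·1+-6·0+-4·1 ≡ 1  ⇒  (a,b)_2 = -1.
v=29: a=29^1·(≡2), b=29^2·(≡4) mod 29; (2|29)=-1, (4|29)=+1; (−1)^{1·2·14}·(-1)^2·(+1)^1 = +1.
v=∞: -63597 < 0 and -129 < 0  ⇒  (a,b)_∞ = -1.
Ram(-63597, -129) = {2, 3, 17, ∞}; no ℚ_2-point on the conic.

[2, 3, 17, inf]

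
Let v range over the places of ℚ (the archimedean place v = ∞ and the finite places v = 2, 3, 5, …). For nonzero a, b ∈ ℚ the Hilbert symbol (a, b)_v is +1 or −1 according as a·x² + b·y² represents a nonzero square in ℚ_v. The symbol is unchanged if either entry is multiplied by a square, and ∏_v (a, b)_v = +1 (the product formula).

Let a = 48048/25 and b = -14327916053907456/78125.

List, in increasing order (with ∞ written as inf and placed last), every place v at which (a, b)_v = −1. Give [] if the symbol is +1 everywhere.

[3, 5, 7, 13]

(a, b) ≡ (3003, -2730) mod (ℚ^×)²; places V = {2, 3, 5, 7, 11, 13, ∞}.
(a,b)_11: α=1, u≡4; β=4, v≡1 (mod 11); (4|11)=+1, (1|11)=+1; sign (−1)^0·+1^4·+1^1 = +1.
(a,b)_∞: sgn(3003)=+, sgn(-2730)=−, so +1.
(a,b)_2: α=4, β=11; u≡3, v≡3 (mod 8); ε(u)ε(v)=1·1, αω(v)=4·1, βω(u)=11·1; sum ≡ 0  ⇒  +1.
(a,b)_3: α=1, u≡2; β=7, v≡2 (mod 3); (2|3)=-1, (2|3)=-1; sign (−1)^1·-1^7·-1^1 = -1.
(a,b)_7: α=1, u≡1; β=5, v≡4 (mod 7); (1|7)=+1, (4|7)=+1; sign (−1)^1·+1^5·+1^1 = -1.
(a,b)_5: α=-2, u≡3; β=-7, v≡4 (mod 5); (3|5)=-1, (4|5)=+1; sign (−1)^0·-1^-7·+1^-2 = -1.
(a,b)_13: α=1, u≡9; β=1, v≡6 (mod 13); (9|13)=+1, (6|13)=-1; sign (−1)^0·+1^1·-1^1 = -1.
|Ram(3003, -2730)| = 4, even; anisotropic at {3, 5, 7, 13}.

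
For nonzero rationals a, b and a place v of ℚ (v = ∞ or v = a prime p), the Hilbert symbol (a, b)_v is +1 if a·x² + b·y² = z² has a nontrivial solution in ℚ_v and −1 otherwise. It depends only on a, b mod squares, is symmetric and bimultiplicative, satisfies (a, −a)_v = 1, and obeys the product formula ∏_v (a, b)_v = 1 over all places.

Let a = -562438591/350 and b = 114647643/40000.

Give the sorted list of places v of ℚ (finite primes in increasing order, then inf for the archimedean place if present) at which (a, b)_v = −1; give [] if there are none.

Mod squares: a ≡ -34034, b ≡ 187. Check v ∈ {∞, 2, 3, 5, 7, 11, 13, 17, 29, 37}.
v=29: a=29^0·(≡12), b=29^2·(≡9) mod 29; (12|29)=-1, (9|29)=+1; (−1)^{0·2·14}·(-1)^2·(+1)^0 = +1.
v=11: a=11^1·(≡10), b=11^1·(≡6) mod 11; (10|11)=-1, (6|11)=-1; (−1)^{1·1·5}·(-1)^1·(-1)^1 = -1.
v=37: a=37^2·(≡31), b=37^0·(≡24) mod 37; (31|37)=-1, (24|37)=-1; (−1)^{2·0·18}·(-1)^0·(-1)^2 = +1.
v=7: a=7^-1·(≡6), b=7^0·(≡6) mod 7; (6|7)=-1, (6|7)=-1; (−1)^{-1·0·3}·(-1)^0·(-1)^-1 = -1.
v=13: a=13^3·(≡7), b=13^0·(≡7) mod 13; (7|13)=-1, (7|13)=-1; (−1)^{3·0·6}·(-1)^0·(-1)^3 = -1.
v=2: v_2(a)=-1, v_2(b)=-6; units ≡ 7, 3 (mod 8); ε·ε+αω+βω = 1·1+-1·1+-6·0 ≡ 0  ⇒  (a,b)_2 = +1.
v=3: a=3^0·(≡1), b=3^6·(≡1) mod 3; (1|3)=+1, (1|3)=+1; (−1)^{0·6·1}·(+1)^6·(+1)^0 = +1.
v=5: a=5^-2·(≡1), b=5^-4·(≡2) mod 5; (1|5)=+1, (2|5)=-1; (−1)^{-2·-4·2}·(+1)^-4·(-1)^-2 = +1.
v=∞: -34034 < 0 and 187 > 0  ⇒  (a,b)_∞ = +1.
v=17: a=17^1·(≡8), b=17^1·(≡6) mod 17; (8|17)=+1, (6|17)=-1; (−1)^{1·1·8}·(+1)^1·(-1)^1 = -1.
|Ram(-34034, 187)| = 4, even; anisotropic at {7, 11, 13, 17}.

[7, 11, 13, 17]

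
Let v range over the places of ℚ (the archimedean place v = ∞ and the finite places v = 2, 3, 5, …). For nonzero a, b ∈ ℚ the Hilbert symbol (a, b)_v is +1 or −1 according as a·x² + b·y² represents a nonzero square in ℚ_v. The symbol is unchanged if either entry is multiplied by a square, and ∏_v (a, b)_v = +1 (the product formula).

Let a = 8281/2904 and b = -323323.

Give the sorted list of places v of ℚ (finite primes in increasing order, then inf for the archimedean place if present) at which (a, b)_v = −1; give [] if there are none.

Mod squares: a ≡ 6, b ≡ -323323. Check v ∈ {∞, 2, 3, 7, 11, 13, 17, 19}.
v=11: a=11^-2·(≡10), b=11^1·(≡10) mod 11; (10|11)=-1, (10|11)=-1; (−1)^{-2·1·5}·(-1)^1·(-1)^-2 = -1.
v=7: a=7^2·(≡6), b=7^1·(≡4) mod 7; (6|7)=-1, (4|7)=+1; (−1)^{2·1·3}·(-1)^1·(+1)^2 = -1.
v=13: a=13^2·(≡2), b=13^1·(≡11) mod 13; (2|13)=-1, (11|13)=-1; (−1)^{2·1·6}·(-1)^1·(-1)^2 = -1.
v=19: a=19^0·(≡1), b=19^1·(≡7) mod 19; (1|19)=+1, (7|19)=+1; (−1)^{0·1·9}·(+1)^1·(+1)^0 = +1.
v=3: a=3^-1·(≡2), b=3^0·(≡2) mod 3; (2|3)=-1, (2|3)=-1; (−1)^{-1·0·1}·(-1)^0·(-1)^-1 = -1.
v=∞: 6 > 0 and -323323 < 0  ⇒  (a,b)_∞ = +1.
v=2: v_2(a)=-3, v_2(b)=0; units ≡ 3, 5 (mod 8); ε·ε+αω+βω = 1·0+-3·1+0·1 ≡ 1  ⇒  (a,b)_2 = -1.
v=17: a=17^0·(≡5), b=17^1·(≡4) mod 17; (5|17)=-1, (4|17)=+1; (−1)^{0·1·8}·(-1)^1·(+1)^0 = -1.
Ram(6, -323323) = {2, 3, 7, 11, 13, 17}; no ℚ_2-point on the conic.

[2, 3, 7, 11, 13, 17]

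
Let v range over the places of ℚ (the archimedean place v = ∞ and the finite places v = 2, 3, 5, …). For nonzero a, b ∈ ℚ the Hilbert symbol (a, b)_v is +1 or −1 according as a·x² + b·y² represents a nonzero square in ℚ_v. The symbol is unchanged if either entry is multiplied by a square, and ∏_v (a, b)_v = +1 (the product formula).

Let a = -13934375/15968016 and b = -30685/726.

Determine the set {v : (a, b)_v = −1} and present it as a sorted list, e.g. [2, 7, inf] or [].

Mod squares: a ≡ -455, b ≡ -510. Check v ∈ {∞, 2, 3, 5, 7, 11, 13, 17, 19, 37}.
v=3: a=3^-6·(≡1), b=3^-1·(≡1) mod 3; (1|3)=+1, (1|3)=+1; (−1)^{-6·-1·1}·(+1)^-1·(+1)^-6 = +1.
v=5: a=5^5·(≡1), b=5^1·(≡3) mod 5; (1|5)=+1, (3|5)=-1; (−1)^{5·1·2}·(+1)^1·(-1)^5 = -1.
v=2: v_2(a)=-4, v_2(b)=-1; units ≡ 1, 1 (mod 8); ε·ε+αω+βω = 0·0+-4·0+-1·0 ≡ 0  ⇒  (a,b)_2 = +1.
v=7: a=7^3·(≡3), b=7^0·(≡2) mod 7; (3|7)=-1, (2|7)=+1; (−1)^{3·0·3}·(-1)^0·(+1)^3 = +1.
v=17: a=17^0·(≡15), b=17^1·(≡4) mod 17; (15|17)=+1, (4|17)=+1; (−1)^{0·1·8}·(+1)^1·(+1)^0 = +1.
v=∞: -455 < 0 and -510 < 0  ⇒  (a,b)_∞ = -1.
v=13: a=13^1·(≡12), b=13^0·(≡9) mod 13; (12|13)=+1, (9|13)=+1; (−1)^{1·0·6}·(+1)^0·(+1)^1 = +1.
v=37: a=37^-2·(≡34), b=37^0·(≡22) mod 37; (34|37)=+1, (22|37)=-1; (−1)^{-2·0·18}·(+1)^0·(-1)^-2 = +1.
v=11: a=11^0·(≡2), b=11^-2·(≡10) mod 11; (2|11)=-1, (10|11)=-1; (−1)^{0·-2·5}·(-1)^-2·(-1)^0 = +1.
v=19: a=19^0·(≡11), b=19^2·(≡12) mod 19; (11|19)=+1, (12|19)=-1; (−1)^{0·2·9}·(+1)^2·(-1)^0 = +1.
(-455, -510 / ℚ) ramifies at {5, ∞}: a division algebra.

[5, inf]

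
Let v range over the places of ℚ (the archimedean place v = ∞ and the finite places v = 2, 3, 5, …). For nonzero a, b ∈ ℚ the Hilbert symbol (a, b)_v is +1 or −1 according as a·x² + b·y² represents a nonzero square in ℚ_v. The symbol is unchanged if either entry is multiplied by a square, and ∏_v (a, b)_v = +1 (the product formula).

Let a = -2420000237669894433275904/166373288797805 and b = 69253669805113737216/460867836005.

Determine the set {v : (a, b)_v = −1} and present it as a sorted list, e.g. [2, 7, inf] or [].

(a, b) ≡ (-195, 70) mod (ℚ^×)²; places V = {2, 3, 5, 7, 13, 17, 19, 29, ∞}.
(a,b)_7: α=4, u≡2; β=3, v≡6 (mod 7); (2|7)=+1, (6|7)=-1; sign (−1)^0·+1^3·-1^4 = +1.
(a,b)_29: α=-4, u≡21; β=-4, v≡12 (mod 29); (21|29)=-1, (12|29)=-1; sign (−1)^0·-1^-4·-1^-4 = +1.
(a,b)_13: α=5, u≡7; β=4, v≡6 (mod 13); (7|13)=-1, (6|13)=-1; sign (−1)^0·-1^4·-1^5 = -1.
(a,b)_3: α=7, u≡1; β=6, v≡1 (mod 3); (1|3)=+1, (1|3)=+1; sign (−1)^0·+1^6·+1^7 = +1.
(a,b)_5: α=-1, u≡1; β=-1, v≡1 (mod 5); (1|5)=+1, (1|5)=+1; sign (−1)^0·+1^-1·+1^-1 = +1.
(a,b)_2: α=32, β=25; u≡5, v≡3 (mod 8); ε(u)ε(v)=0·1, αω(v)=32·1, βω(u)=25·1; sum ≡ 1  ⇒  -1.
(a,b)_19: α=-6, u≡18; β=-4, v≡13 (mod 19); (18|19)=-1, (13|19)=-1; sign (−1)^0·-1^-4·-1^-6 = +1.
(a,b)_∞: sgn(-195)=−, sgn(70)=+, so +1.
(a,b)_17: α=2, u≡9; β=2, v≡13 (mod 17); (9|17)=+1, (13|17)=+1; sign (−1)^0·+1^2·+1^2 = +1.
|Ram(-195, 70)| = 2, even; anisotropic at {2, 13}.

[2, 13]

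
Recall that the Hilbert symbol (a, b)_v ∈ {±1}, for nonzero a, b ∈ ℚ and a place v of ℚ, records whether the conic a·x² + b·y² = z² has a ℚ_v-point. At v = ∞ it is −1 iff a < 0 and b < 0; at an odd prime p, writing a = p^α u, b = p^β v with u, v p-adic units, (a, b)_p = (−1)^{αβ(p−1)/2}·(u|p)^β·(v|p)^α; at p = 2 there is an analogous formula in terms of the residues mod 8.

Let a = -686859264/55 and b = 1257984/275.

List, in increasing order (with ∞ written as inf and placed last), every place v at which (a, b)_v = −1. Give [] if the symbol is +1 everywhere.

Mod squares: a ≡ -55, b ≡ 6006. Check v ∈ {∞, 2, 3, 5, 7, 11, 13}.
v=3: a=3^4·(≡2), b=3^3·(≡1) mod 3; (2|3)=-1, (1|3)=+1; (−1)^{4·3·1}·(-1)^3·(+1)^4 = -1.
v=∞: -55 < 0 and 6006 > 0  ⇒  (a,b)_∞ = +1.
v=11: a=11^-1·(≡6), b=11^-1·(≡8) mod 11; (6|11)=-1, (8|11)=-1; (−1)^{-1·-1·5}·(-1)^-1·(-1)^-1 = -1.
v=5: a=5^-1·(≡1), b=5^-2·(≡4) mod 5; (1|5)=+1, (4|5)=+1; (−1)^{-1·-2·2}·(+1)^-2·(+1)^-1 = +1.
v=7: a=7^2·(≡1), b=7^1·(≡4) mod 7; (1|7)=+1, (4|7)=+1; (−1)^{2·1·3}·(+1)^1·(+1)^2 = +1.
v=13: a=13^2·(≡4), b=13^1·(≡11) mod 13; (4|13)=+1, (11|13)=-1; (−1)^{2·1·6}·(+1)^1·(-1)^2 = +1.
v=2: v_2(a)=10, v_2(b)=9; units ≡ 1, 3 (mod 8); ε·ε+αω+βω = 0·1+10·1+9·0 ≡ 0  ⇒  (a,b)_2 = +1.
(-55, 6006 / ℚ) ramifies at {3, 11}: a division algebra.

[3, 11]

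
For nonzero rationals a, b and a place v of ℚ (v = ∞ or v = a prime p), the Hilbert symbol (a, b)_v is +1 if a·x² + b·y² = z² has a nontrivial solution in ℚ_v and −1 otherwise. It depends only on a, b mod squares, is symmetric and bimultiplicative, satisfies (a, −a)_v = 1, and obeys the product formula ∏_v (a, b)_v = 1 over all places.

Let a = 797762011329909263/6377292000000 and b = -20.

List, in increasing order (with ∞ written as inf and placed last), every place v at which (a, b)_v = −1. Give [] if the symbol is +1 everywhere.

(a, b) ≡ (1221, -5) mod (ℚ^×)²; places V = {2, 3, 5, 11, 29, 31, 37, ∞}.
(a,b)_37: α=3, u≡4; β=0, v≡17 (mod 37); (4|37)=+1, (17|37)=-1; sign (−1)^0·+1^0·-1^3 = -1.
(a,b)_29: α=2, u≡19; β=0, v≡9 (mod 29); (19|29)=-1, (9|29)=+1; sign (−1)^0·-1^0·+1^2 = +1.
(a,b)_31: α=2, u≡12; β=0, v≡11 (mod 31); (12|31)=-1, (11|31)=-1; sign (−1)^0·-1^0·-1^2 = +1.
(a,b)_∞: sgn(1221)=+, sgn(-5)=−, so +1.
(a,b)_11: α=7, u≡9; β=0, v≡2 (mod 11); (9|11)=+1, (2|11)=-1; sign (−1)^0·+1^0·-1^7 = -1.
(a,b)_3: α=-13, u≡2; β=0, v≡1 (mod 3); (2|3)=-1, (1|3)=+1; sign (−1)^0·-1^0·+1^-13 = +1.
(a,b)_2: α=-8, β=2; u≡5, v≡3 (mod 8); ε(u)ε(v)=0·1, αω(v)=-8·1, βω(u)=2·1; sum ≡ 0  ⇒  +1.
(a,b)_5: α=-6, u≡1; β=1, v≡1 (mod 5); (1|5)=+1, (1|5)=+1; sign (−1)^0·+1^1·+1^-6 = +1.
|Ram(1221, -5)| = 2, even; anisotropic at {11, 37}.

[11, 37]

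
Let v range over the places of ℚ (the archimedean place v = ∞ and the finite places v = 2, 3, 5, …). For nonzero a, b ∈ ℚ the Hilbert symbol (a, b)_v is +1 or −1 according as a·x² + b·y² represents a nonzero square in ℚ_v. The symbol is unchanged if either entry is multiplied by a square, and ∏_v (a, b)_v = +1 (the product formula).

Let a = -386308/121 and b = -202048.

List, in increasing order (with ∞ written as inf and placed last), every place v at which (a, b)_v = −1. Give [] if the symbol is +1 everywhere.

(a, b) ≡ (-96577, -3157) mod (ℚ^×)²; places V = {2, 7, 11, 13, 17, 19, 23, 41, ∞}.
(a,b)_19: α=1, u≡16; β=0, v≡17 (mod 19); (16|19)=+1, (17|19)=+1; sign (−1)^0·+1^0·+1^1 = +1.
(a,b)_13: α=1, u≡7; β=0, v≡11 (mod 13); (7|13)=-1, (11|13)=-1; sign (−1)^0·-1^0·-1^1 = -1.
(a,b)_23: α=1, u≡22; β=0, v≡7 (mod 23); (22|23)=-1, (7|23)=-1; sign (−1)^0·-1^0·-1^1 = -1.
(a,b)_2: α=2, β=6; u≡7, v≡3 (mod 8); ε(u)ε(v)=1·1, αω(v)=2·1, βω(u)=6·0; sum ≡ 1  ⇒  -1.
(a,b)_∞: sgn(-96577)=−, sgn(-3157)=−, so -1.
(a,b)_11: α=-2, u≡1; β=1, v≡2 (mod 11); (1|11)=+1, (2|11)=-1; sign (−1)^0·+1^1·-1^-2 = +1.
(a,b)_41: α=0, u≡3; β=1, v≡33 (mod 41); (3|41)=-1, (33|41)=+1; sign (−1)^0·-1^1·+1^0 = -1.
(a,b)_17: α=1, u≡11; β=0, v≡14 (mod 17); (11|17)=-1, (14|17)=-1; sign (−1)^0·-1^0·-1^1 = -1.
(a,b)_7: α=0, u≡4; β=1, v≡4 (mod 7); (4|7)=+1, (4|7)=+1; sign (−1)^0·+1^1·+1^0 = +1.
|Ram(-96577, -3157)| = 6, even; anisotropic at {2, 13, 17, 23, 41, ∞}.

[2, 13, 17, 23, 41, inf]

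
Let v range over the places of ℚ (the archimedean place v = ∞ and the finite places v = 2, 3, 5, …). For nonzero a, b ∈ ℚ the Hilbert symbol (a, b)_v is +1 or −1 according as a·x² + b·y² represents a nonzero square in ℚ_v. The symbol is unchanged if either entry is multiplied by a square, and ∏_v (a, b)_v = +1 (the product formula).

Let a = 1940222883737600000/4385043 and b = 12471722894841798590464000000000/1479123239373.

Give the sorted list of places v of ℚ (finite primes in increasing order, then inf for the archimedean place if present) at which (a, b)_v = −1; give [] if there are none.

(a, b) ≡ (330, 5005) mod (ℚ^×)²; places V = {2, 3, 5, 7, 11, 13, 31, ∞}.
(a,b)_∞: sgn(330)=+, sgn(5005)=+, so +1.
(a,b)_5: α=5, u≡4; β=9, v≡1 (mod 5); (4|5)=+1, (1|5)=+1; sign (−1)^0·+1^9·+1^5 = +1.
(a,b)_11: α=5, u≡6; β=9, v≡1 (mod 11); (6|11)=-1, (1|11)=+1; sign (−1)^1·-1^9·+1^5 = +1.
(a,b)_31: α=-2, u≡7; β=-4, v≡2 (mod 31); (7|31)=+1, (2|31)=+1; sign (−1)^0·+1^-4·+1^-2 = +1.
(a,b)_7: α=6, u≡4; β=9, v≡1 (mod 7); (4|7)=+1, (1|7)=+1; sign (−1)^0·+1^9·+1^6 = +1.
(a,b)_13: α=-2, u≡7; β=-3, v≡6 (mod 13); (7|13)=-1, (6|13)=-1; sign (−1)^0·-1^-3·-1^-2 = -1.
(a,b)_3: α=-3, u≡2; β=-6, v≡1 (mod 3); (2|3)=-1, (1|3)=+1; sign (−1)^0·-1^-6·+1^-3 = +1.
(a,b)_2: α=15, β=26; u≡5, v≡5 (mod 8); ε(u)ε(v)=0·0, αω(v)=15·1, βω(u)=26·1; sum ≡ 1  ⇒  -1.
Ram(330, 5005) = {2, 13}; no ℚ_2-point on the conic.

[2, 13]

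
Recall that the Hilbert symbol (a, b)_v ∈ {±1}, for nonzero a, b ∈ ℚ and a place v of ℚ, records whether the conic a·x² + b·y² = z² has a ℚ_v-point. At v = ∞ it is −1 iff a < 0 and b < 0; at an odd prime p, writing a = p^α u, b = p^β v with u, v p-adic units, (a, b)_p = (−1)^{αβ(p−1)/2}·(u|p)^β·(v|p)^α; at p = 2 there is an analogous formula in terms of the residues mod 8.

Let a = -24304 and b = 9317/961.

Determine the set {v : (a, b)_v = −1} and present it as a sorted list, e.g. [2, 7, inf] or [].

(a, b) ≡ (-31, 77) mod (ℚ^×)²; places V = {2, 7, 11, 31, ∞}.
(a,b)_31: α=1, u≡22; β=-2, v≡17 (mod 31); (22|31)=-1, (17|31)=-1; sign (−1)^0·-1^-2·-1^1 = -1.
(a,b)_2: α=4, β=0; u≡1, v≡5 (mod 8); ε(u)ε(v)=0·0, αω(v)=4·1, βω(u)=0·0; sum ≡ 0  ⇒  +1.
(a,b)_7: α=2, u≡1; β=1, v≡4 (mod 7); (1|7)=+1, (4|7)=+1; sign (−1)^0·+1^1·+1^2 = +1.
(a,b)_11: α=0, u≡6; β=3, v≡10 (mod 11); (6|11)=-1, (10|11)=-1; sign (−1)^0·-1^3·-1^0 = -1.
(a,b)_∞: sgn(-31)=−, sgn(77)=+, so +1.
|Ram(-31, 77)| = 2, even; anisotropic at {11, 31}.

[11, 31]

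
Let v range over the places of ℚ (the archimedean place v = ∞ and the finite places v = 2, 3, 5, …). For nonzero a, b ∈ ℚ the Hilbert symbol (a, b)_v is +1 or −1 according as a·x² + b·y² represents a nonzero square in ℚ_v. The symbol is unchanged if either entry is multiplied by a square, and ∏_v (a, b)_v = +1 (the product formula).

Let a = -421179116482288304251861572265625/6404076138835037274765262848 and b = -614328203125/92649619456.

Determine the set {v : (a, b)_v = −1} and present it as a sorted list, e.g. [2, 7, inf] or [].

(a, b) ≡ (-5890, -805) mod (ℚ^×)²; places V = {2, 3, 5, 7, 13, 17, 19, 23, 29, 31, 41, ∞}.
(a,b)_23: α=4, u≡10; β=1, v≡11 (mod 23); (10|23)=-1, (11|23)=-1; sign (−1)^0·-1^1·-1^4 = -1.
(a,b)_41: α=-6, u≡24; β=-2, v≡12 (mod 41); (24|41)=-1, (12|41)=-1; sign (−1)^0·-1^-2·-1^-6 = +1.
(a,b)_5: α=17, u≡2; β=7, v≡4 (mod 5); (2|5)=-1, (4|5)=+1; sign (−1)^0·-1^7·+1^17 = -1.
(a,b)_2: α=-41, β=-16; u≡7, v≡3 (mod 8); ε(u)ε(v)=1·1, αω(v)=-41·1, βω(u)=-16·0; sum ≡ 0  ⇒  +1.
(a,b)_3: α=-6, u≡2; β=0, v≡2 (mod 3); (2|3)=-1, (2|3)=-1; sign (−1)^0·-1^0·-1^-6 = +1.
(a,b)_∞: sgn(-5890)=−, sgn(-805)=−, so -1.
(a,b)_31: α=1, u≡22; β=0, v≡18 (mod 31); (22|31)=-1, (18|31)=+1; sign (−1)^0·-1^0·+1^1 = +1.
(a,b)_17: α=2, u≡13; β=2, v≡12 (mod 17); (13|17)=+1, (12|17)=-1; sign (−1)^0·+1^2·-1^2 = +1.
(a,b)_19: α=1, u≡8; β=0, v≡15 (mod 19); (8|19)=-1, (15|19)=-1; sign (−1)^0·-1^0·-1^1 = -1.
(a,b)_29: α=-2, u≡8; β=-2, v≡20 (mod 29); (8|29)=-1, (20|29)=+1; sign (−1)^0·-1^-2·+1^-2 = +1.
(a,b)_13: α=6, u≡4; β=2, v≡9 (mod 13); (4|13)=+1, (9|13)=+1; sign (−1)^0·+1^2·+1^6 = +1.
(a,b)_7: α=4, u≡4; β=1, v≡4 (mod 7); (4|7)=+1, (4|7)=+1; sign (−1)^0·+1^1·+1^4 = +1.
|Ram(-5890, -805)| = 4, even; anisotropic at {5, 19, 23, ∞}.

[5, 19, 23, inf]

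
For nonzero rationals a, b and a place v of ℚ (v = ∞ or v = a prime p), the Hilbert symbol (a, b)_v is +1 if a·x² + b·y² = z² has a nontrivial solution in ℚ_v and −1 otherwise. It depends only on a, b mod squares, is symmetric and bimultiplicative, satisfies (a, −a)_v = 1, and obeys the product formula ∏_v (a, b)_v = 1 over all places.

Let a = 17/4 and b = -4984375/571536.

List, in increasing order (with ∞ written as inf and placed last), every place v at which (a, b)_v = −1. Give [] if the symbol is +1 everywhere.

Mod squares: a ≡ 17, b ≡ -319. Check v ∈ {∞, 2, 3, 5, 7, 11, 17, 29}.
v=2: v_2(a)=-2, v_2(b)=-4; units ≡ 1, 1 (mod 8); ε·ε+αω+βω = 0·0+-2·0+-4·0 ≡ 0  ⇒  (a,b)_2 = +1.
v=17: a=17^1·(≡13), b=17^0·(≡15) mod 17; (13|17)=+1, (15|17)=+1; (−1)^{1·0·8}·(+1)^0·(+1)^1 = +1.
v=5: a=5^0·(≡3), b=5^6·(≡1) mod 5; (3|5)=-1, (1|5)=+1; (−1)^{0·6·2}·(-1)^6·(+1)^0 = +1.
v=3: a=3^0·(≡2), b=3^-6·(≡2) mod 3; (2|3)=-1, (2|3)=-1; (−1)^{0·-6·1}·(-1)^-6·(-1)^0 = +1.
v=29: a=29^0·(≡26), b=29^1·(≡2) mod 29; (26|29)=-1, (2|29)=-1; (−1)^{0·1·14}·(-1)^1·(-1)^0 = -1.
v=11: a=11^0·(≡7), b=11^1·(≡1) mod 11; (7|11)=-1, (1|11)=+1; (−1)^{0·1·5}·(-1)^1·(+1)^0 = -1.
v=7: a=7^0·(≡6), b=7^-2·(≡5) mod 7; (6|7)=-1, (5|7)=-1; (−1)^{0·-2·3}·(-1)^-2·(-1)^0 = +1.
v=∞: 17 > 0 and -319 < 0  ⇒  (a,b)_∞ = +1.
Ram(17, -319) = {11, 29}; no ℚ_11-point on the conic.

[11, 29]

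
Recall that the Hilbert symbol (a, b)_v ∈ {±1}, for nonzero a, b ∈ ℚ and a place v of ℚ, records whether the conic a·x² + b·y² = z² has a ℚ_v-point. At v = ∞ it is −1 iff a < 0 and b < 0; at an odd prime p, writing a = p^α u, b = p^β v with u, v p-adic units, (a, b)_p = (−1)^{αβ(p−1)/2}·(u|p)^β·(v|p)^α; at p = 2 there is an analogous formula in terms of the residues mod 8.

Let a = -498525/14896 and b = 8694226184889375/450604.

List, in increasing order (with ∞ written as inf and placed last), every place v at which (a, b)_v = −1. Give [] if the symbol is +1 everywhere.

[3, 19]

Mod squares: a ≡ -1311, b ≡ 437. Check v ∈ {∞, 2, 3, 5, 7, 11, 13, 17, 19, 23}.
v=2: v_2(a)=-4, v_2(b)=-2; units ≡ 1, 5 (mod 8); ε·ε+αω+βω = 0·0+-4·1+-2·0 ≡ 0  ⇒  (a,b)_2 = +1.
v=11: a=11^0·(≡3), b=11^-2·(≡7) mod 11; (3|11)=+1, (7|11)=-1; (−1)^{0·-2·5}·(+1)^-2·(-1)^0 = +1.
v=19: a=19^-1·(≡7), b=19^-1·(≡9) mod 19; (7|19)=+1, (9|19)=+1; (−1)^{-1·-1·9}·(+1)^-1·(+1)^-1 = -1.
v=5: a=5^2·(≡4), b=5^4·(≡2) mod 5; (4|5)=+1, (2|5)=-1; (−1)^{2·4·2}·(+1)^4·(-1)^2 = +1.
v=3: a=3^1·(≡1), b=3^4·(≡2) mod 3; (1|3)=+1, (2|3)=-1; (−1)^{1·4·1}·(+1)^4·(-1)^1 = -1.
v=13: a=13^0·(≡7), b=13^2·(≡7) mod 13; (7|13)=-1, (7|13)=-1; (−1)^{0·2·6}·(-1)^2·(-1)^0 = +1.
v=7: a=7^-2·(≡5), b=7^-2·(≡5) mod 7; (5|7)=-1, (5|7)=-1; (−1)^{-2·-2·3}·(-1)^-2·(-1)^-2 = +1.
v=∞: -1311 < 0 and 437 > 0  ⇒  (a,b)_∞ = +1.
v=23: a=23^1·(≡4), b=23^3·(≡20) mod 23; (4|23)=+1, (20|23)=-1; (−1)^{1·3·11}·(+1)^3·(-1)^1 = +1.
v=17: a=17^2·(≡15), b=17^4·(≡6) mod 17; (15|17)=+1, (6|17)=-1; (−1)^{2·4·8}·(+1)^4·(-1)^2 = +1.
(-1311, 437 / ℚ) ramifies at {3, 19}: a division algebra.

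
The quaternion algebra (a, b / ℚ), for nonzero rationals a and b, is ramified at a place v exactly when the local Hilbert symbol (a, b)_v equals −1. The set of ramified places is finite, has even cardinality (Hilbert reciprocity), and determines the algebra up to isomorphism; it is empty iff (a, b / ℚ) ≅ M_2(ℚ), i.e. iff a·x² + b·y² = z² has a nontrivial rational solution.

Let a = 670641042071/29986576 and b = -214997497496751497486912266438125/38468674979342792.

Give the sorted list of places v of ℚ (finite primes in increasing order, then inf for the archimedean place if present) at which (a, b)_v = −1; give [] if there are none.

[2, 11, 17, 23]

(a, b) ≡ (391391, -71162) mod (ℚ^×)²; places V = {2, 3, 5, 7, 11, 13, 17, 23, 37, ∞}.
(a,b)_37: α=-4, u≡15; β=-10, v≡7 (mod 37); (15|37)=-1, (7|37)=+1; sign (−1)^0·-1^-10·+1^-4 = +1.
(a,b)_7: α=3, u≡4; β=7, v≡6 (mod 7); (4|7)=+1, (6|7)=-1; sign (−1)^1·+1^7·-1^3 = +1.
(a,b)_5: α=0, u≡1; β=4, v≡2 (mod 5); (1|5)=+1, (2|5)=-1; sign (−1)^0·+1^4·-1^0 = +1.
(a,b)_3: α=0, u≡2; β=2, v≡1 (mod 3); (2|3)=-1, (1|3)=+1; sign (−1)^0·-1^2·+1^0 = +1.
(a,b)_11: α=3, u≡7; β=4, v≡7 (mod 11); (7|11)=-1, (7|11)=-1; sign (−1)^0·-1^4·-1^3 = -1.
(a,b)_∞: sgn(391391)=+, sgn(-71162)=−, so +1.
(a,b)_17: α=3, u≡12; β=9, v≡4 (mod 17); (12|17)=-1, (4|17)=+1; sign (−1)^0·-1^9·+1^3 = -1.
(a,b)_2: α=-4, β=-3; u≡7, v≡3 (mod 8); ε(u)ε(v)=1·1, αω(v)=-4·1, βω(u)=-3·0; sum ≡ 1  ⇒  -1.
(a,b)_13: α=1, u≡4; β=3, v≡10 (mod 13); (4|13)=+1, (10|13)=+1; sign (−1)^0·+1^3·+1^1 = +1.
(a,b)_23: α=1, u≡20; β=3, v≡15 (mod 23); (20|23)=-1, (15|23)=-1; sign (−1)^1·-1^3·-1^1 = -1.
(391391, -71162 / ℚ) ramifies at {2, 11, 17, 23}: a division algebra.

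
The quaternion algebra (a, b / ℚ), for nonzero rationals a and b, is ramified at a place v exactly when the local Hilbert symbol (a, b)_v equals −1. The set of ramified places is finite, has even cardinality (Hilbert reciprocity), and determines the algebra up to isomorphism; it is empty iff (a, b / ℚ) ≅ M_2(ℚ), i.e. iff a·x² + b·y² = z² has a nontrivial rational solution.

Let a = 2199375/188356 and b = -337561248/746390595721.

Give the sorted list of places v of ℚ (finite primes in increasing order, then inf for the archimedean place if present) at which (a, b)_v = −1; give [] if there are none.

Mod squares: a ≡ 391, b ≡ -138. Check v ∈ {∞, 2, 3, 5, 7, 17, 23, 29, 31}.
v=5: a=5^4·(≡4), b=5^0·(≡2) mod 5; (4|5)=+1, (2|5)=-1; (−1)^{4·0·2}·(+1)^0·(-1)^4 = +1.
v=23: a=23^1·(≡22), b=23^3·(≡5) mod 23; (22|23)=-1, (5|23)=-1; (−1)^{1·3·11}·(-1)^3·(-1)^1 = -1.
v=2: v_2(a)=-2, v_2(b)=5; units ≡ 7, 3 (mod 8); ε·ε+αω+βω = 1·1+-2·1+5·0 ≡ 1  ⇒  (a,b)_2 = -1.
v=∞: 391 > 0 and -138 < 0  ⇒  (a,b)_∞ = +1.
v=17: a=17^1·(≡3), b=17^2·(≡4) mod 17; (3|17)=-1, (4|17)=+1; (−1)^{1·2·8}·(-1)^2·(+1)^1 = +1.
v=3: a=3^2·(≡1), b=3^1·(≡2) mod 3; (1|3)=+1, (2|3)=-1; (−1)^{2·1·1}·(+1)^1·(-1)^2 = +1.
v=29: a=29^0·(≡15), b=29^-2·(≡24) mod 29; (15|29)=-1, (24|29)=+1; (−1)^{0·-2·14}·(-1)^-2·(+1)^0 = +1.
v=31: a=31^-2·(≡8), b=31^-6·(≡27) mod 31; (8|31)=+1, (27|31)=-1; (−1)^{-2·-6·15}·(+1)^-6·(-1)^-2 = +1.
v=7: a=7^-2·(≡3), b=7^0·(≡4) mod 7; (3|7)=-1, (4|7)=+1; (−1)^{-2·0·3}·(-1)^0·(+1)^-2 = +1.
(391, -138 / ℚ) ramifies at {2, 23}: a division algebra.

[2, 23]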